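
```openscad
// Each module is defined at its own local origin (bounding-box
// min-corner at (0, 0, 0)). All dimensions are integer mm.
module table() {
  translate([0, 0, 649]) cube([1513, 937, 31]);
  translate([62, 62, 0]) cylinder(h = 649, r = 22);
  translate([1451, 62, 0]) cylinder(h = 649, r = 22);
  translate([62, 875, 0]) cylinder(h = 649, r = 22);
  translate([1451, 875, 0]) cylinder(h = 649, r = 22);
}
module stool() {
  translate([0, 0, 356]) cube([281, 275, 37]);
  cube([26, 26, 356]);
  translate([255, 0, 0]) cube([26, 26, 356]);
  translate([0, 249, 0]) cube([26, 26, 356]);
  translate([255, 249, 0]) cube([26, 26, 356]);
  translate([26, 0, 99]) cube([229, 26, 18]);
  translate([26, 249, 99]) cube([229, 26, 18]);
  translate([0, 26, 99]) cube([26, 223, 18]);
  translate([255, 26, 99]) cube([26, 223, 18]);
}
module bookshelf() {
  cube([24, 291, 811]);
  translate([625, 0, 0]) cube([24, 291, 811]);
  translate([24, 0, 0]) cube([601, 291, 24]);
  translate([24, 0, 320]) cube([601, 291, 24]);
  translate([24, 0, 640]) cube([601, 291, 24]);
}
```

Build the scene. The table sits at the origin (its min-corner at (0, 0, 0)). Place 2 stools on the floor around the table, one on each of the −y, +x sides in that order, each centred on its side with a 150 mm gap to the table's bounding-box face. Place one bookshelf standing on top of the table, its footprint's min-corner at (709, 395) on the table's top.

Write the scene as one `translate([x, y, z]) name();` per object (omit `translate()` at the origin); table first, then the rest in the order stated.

table();
translate([616, -425, 0]) stool();
translate([1663, 331, 0]) stool();
translate([709, 395, 680]) bookshelf();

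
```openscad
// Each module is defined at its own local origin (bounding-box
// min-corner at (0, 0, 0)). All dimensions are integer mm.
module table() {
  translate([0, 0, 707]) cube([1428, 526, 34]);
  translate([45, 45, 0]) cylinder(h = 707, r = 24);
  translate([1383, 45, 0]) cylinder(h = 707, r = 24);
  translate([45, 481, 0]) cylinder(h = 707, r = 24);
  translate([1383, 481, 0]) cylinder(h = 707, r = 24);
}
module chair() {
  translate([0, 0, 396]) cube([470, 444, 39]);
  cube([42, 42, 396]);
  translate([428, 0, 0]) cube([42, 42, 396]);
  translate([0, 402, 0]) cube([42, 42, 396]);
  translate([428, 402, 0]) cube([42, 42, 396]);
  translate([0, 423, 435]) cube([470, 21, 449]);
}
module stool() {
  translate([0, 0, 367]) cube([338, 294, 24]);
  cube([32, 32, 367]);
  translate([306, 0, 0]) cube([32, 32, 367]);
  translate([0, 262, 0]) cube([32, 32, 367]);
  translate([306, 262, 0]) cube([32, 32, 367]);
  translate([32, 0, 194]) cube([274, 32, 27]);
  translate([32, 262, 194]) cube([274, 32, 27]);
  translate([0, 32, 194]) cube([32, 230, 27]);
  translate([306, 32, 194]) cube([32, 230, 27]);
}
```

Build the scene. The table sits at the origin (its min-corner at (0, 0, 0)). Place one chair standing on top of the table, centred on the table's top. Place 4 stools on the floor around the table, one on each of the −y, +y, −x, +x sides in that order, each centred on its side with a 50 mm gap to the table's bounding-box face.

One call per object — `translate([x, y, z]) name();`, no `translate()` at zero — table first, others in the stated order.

table();
translate([479, 41, 741]) chair();
translate([545, -344, 0]) stool();
translate([545, 576, 0]) stool();
translate([-388, 116, 0]) stool();
translate([1478, 116, 0]) stool();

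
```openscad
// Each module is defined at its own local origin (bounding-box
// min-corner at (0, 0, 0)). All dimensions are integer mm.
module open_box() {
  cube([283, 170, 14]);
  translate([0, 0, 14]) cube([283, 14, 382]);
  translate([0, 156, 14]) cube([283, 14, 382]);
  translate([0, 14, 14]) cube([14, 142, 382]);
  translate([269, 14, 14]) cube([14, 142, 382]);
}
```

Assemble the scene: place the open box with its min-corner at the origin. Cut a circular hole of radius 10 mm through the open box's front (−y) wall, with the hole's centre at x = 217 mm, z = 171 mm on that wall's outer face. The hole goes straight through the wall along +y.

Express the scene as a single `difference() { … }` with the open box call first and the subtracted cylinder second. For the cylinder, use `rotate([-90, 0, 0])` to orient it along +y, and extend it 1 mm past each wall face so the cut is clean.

difference() {
  open_box();
  translate([217, -1, 171]) rotate([-90, 0, 0]) cylinder(h = 16, r = 10);
}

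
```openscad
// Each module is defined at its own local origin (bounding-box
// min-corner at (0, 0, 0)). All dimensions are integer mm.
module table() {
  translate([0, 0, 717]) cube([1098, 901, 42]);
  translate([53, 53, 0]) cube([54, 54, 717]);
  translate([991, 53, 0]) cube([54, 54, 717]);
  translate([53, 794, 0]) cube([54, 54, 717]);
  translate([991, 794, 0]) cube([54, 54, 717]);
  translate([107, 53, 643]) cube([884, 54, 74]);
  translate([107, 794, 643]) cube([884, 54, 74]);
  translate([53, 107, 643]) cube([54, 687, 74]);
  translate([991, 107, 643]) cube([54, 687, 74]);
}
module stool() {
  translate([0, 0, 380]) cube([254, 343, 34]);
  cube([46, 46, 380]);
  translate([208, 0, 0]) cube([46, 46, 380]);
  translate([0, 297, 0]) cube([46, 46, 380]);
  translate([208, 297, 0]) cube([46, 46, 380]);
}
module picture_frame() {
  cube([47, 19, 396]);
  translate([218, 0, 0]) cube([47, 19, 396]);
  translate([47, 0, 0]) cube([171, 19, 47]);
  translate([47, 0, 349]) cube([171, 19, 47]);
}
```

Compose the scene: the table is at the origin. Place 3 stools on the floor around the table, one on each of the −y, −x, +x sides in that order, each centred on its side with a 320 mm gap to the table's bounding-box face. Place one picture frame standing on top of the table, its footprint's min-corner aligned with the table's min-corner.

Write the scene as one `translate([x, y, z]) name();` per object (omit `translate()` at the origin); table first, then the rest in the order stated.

table();
translate([422, -663, 0]) stool();
translate([-574, 279, 0]) stool();
translate([1418, 279, 0]) stool();
translate([0, 0, 759]) picture_frame();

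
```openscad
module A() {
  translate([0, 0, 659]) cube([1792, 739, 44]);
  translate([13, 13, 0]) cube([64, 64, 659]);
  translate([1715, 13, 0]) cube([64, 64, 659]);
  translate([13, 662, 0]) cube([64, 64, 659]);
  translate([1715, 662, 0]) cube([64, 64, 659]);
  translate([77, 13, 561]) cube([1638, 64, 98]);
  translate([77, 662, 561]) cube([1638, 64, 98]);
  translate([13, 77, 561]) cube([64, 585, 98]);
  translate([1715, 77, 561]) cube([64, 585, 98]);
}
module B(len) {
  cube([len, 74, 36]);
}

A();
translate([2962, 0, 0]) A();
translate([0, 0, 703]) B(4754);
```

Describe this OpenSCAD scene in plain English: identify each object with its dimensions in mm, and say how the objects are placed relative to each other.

A is a table: top 1792 mm (x) × 739 mm (y), 44 mm thick, upper face at z = 703 mm, on four 64×64 mm square legs, each inset 13 mm from the nearest pair of top edges, running from z = 0 to the bottom of the top. Four apron rails, 64 mm thick and 98 mm tall, run between adjacent legs with their top edges flush with the underside of the top and their outer faces flush with the legs' outer faces.

B is a rectangular beam 4754 mm long (x), 74 mm deep (y), 36 mm thick (z).

The beam spans the tops of two tables placed 1170 mm apart, resting at z = 703 mm.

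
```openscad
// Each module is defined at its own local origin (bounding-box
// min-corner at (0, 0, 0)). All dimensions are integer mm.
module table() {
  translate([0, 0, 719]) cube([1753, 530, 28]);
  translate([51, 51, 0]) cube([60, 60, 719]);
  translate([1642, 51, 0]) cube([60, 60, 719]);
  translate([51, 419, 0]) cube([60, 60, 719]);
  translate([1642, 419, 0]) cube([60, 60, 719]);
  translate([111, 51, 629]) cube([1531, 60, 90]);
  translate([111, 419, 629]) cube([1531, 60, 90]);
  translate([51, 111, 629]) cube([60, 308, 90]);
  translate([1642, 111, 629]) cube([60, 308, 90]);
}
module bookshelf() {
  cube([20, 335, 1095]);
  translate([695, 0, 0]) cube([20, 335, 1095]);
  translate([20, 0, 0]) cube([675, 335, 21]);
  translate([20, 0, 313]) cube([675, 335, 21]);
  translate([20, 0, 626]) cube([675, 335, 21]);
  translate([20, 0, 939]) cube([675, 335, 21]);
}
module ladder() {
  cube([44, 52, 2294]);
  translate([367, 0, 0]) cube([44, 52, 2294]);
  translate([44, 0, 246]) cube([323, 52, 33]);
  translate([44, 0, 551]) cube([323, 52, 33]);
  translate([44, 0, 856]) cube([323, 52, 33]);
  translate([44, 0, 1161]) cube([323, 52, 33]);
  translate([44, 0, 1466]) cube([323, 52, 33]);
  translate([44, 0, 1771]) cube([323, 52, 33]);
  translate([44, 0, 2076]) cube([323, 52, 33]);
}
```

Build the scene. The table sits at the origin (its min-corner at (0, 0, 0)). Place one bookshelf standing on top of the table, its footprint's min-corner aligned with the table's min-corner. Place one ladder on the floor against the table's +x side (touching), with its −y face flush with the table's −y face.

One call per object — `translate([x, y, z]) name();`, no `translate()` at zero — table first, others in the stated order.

table();
translate([0, 0, 747]) bookshelf();
translate([1753, 0, 0]) ladder();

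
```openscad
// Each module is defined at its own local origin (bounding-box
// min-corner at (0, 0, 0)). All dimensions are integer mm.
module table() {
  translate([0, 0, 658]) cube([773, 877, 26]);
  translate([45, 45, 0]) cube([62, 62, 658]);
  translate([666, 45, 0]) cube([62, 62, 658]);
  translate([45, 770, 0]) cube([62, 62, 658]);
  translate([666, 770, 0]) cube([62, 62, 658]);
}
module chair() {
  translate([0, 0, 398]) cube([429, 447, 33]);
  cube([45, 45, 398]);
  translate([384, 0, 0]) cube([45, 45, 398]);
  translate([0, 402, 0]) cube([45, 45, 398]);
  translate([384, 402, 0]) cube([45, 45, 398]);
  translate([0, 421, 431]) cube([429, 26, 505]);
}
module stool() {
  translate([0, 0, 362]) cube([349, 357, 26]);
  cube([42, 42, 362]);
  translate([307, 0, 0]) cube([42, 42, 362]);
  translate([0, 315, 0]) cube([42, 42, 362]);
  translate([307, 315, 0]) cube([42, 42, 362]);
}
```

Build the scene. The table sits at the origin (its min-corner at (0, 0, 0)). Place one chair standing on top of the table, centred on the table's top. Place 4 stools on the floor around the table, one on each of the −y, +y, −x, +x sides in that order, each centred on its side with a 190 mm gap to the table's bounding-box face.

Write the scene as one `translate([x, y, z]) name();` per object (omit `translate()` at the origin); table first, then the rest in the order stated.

table();
translate([172, 215, 684]) chair();
translate([212, -547, 0]) stool();
translate([212, 1067, 0]) stool();
translate([-539, 260, 0]) stool();
translate([963, 260, 0]) stool();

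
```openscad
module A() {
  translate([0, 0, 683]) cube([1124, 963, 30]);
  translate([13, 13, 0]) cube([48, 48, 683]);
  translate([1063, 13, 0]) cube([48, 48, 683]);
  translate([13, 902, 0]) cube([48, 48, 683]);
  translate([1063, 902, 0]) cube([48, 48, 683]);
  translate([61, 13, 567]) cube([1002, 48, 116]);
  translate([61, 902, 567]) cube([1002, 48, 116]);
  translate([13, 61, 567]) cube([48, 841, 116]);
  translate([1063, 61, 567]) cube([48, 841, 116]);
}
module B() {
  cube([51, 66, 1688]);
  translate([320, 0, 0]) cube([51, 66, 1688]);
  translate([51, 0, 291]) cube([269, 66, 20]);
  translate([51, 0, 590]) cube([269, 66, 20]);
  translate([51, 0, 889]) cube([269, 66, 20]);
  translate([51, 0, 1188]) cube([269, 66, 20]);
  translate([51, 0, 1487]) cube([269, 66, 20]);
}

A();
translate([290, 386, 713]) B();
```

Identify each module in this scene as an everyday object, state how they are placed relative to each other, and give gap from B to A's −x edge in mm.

The ladder's min-x is at 290; the table's min-x is 0; gap = 290 mm.

A is a table. B is a ladder. The ladder is on top of the table. The gap from the ladder to the table's −x edge is 290 mm.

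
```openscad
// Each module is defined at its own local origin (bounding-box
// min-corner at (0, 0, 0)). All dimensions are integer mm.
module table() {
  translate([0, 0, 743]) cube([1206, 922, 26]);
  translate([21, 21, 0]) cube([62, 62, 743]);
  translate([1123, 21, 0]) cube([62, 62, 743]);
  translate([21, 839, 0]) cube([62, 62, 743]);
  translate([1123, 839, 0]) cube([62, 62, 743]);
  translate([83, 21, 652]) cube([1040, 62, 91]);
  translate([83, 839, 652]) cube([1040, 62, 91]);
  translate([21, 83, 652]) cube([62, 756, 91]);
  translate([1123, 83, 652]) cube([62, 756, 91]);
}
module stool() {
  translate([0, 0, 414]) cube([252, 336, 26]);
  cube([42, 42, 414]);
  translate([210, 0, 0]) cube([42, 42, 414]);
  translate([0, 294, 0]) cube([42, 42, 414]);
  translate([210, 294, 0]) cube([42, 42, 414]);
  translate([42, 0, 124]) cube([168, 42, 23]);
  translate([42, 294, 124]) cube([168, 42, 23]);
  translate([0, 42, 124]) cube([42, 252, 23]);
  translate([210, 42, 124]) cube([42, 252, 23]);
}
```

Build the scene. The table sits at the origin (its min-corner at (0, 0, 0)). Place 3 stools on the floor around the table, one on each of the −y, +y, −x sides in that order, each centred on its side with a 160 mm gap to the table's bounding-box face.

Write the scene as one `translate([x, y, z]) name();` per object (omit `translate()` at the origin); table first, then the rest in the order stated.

table();
translate([477, -496, 0]) stool();
translate([477, 1082, 0]) stool();
translate([-412, 293, 0]) stool();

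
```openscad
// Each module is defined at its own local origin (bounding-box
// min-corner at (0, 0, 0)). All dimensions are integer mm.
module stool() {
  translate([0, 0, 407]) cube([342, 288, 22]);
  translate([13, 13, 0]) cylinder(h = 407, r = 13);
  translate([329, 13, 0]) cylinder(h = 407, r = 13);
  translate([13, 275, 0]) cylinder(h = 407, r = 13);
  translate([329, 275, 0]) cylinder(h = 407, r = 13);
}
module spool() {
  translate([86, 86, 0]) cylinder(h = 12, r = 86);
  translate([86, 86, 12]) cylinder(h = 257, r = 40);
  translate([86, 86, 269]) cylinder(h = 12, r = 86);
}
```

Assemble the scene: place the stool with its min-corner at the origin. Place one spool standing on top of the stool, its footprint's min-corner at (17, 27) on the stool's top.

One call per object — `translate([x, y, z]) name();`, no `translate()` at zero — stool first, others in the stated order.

stool();
translate([17, 27, 429]) spool();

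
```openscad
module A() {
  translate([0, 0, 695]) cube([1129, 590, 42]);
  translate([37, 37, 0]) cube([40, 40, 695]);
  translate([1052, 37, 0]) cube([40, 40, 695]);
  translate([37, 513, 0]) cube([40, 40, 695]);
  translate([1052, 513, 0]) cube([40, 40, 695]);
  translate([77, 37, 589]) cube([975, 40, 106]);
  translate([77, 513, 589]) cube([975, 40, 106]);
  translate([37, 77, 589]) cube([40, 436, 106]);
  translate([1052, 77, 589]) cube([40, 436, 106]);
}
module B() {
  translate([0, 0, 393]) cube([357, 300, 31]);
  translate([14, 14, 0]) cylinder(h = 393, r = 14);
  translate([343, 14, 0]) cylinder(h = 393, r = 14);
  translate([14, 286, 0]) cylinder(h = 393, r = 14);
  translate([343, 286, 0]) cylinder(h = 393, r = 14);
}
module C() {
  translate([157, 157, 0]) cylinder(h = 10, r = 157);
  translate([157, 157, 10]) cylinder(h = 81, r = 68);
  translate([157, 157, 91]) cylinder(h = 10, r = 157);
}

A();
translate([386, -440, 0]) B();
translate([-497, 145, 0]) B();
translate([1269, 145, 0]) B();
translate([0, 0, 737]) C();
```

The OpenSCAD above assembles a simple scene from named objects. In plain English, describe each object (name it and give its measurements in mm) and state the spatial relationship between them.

A is a table: top 1129 mm (x) × 590 mm (y), 42 mm thick, upper face at z = 737 mm, on four 40×40 mm square legs, each inset 37 mm from the nearest pair of top edges, running from z = 0 to the bottom of the top. Four apron rails, 40 mm thick and 106 mm tall, run between adjacent legs with their top edges flush with the underside of the top and their outer faces flush with the legs' outer faces.

B is a four-legged stool. The seat is a 357×300×31 mm slab whose top surface is at z = 424 mm; four round legs, each 28 mm in diameter, run from the floor (z = 0) to the underside of the seat, each leg's axis is inset half a diameter from the nearest pair of seat edges (so the leg's bounding box is flush with the corner).

C is a spool: two coaxial disc flanges of radius 157 mm and thickness 10 mm, joined by a core cylinder of radius 68 mm and height 81 mm. The lower flange rests on z = 0 and the three cylinders share a vertical axis.

Three stools sit around the table at the −y, −x, +x sides. The spool is on top of the table.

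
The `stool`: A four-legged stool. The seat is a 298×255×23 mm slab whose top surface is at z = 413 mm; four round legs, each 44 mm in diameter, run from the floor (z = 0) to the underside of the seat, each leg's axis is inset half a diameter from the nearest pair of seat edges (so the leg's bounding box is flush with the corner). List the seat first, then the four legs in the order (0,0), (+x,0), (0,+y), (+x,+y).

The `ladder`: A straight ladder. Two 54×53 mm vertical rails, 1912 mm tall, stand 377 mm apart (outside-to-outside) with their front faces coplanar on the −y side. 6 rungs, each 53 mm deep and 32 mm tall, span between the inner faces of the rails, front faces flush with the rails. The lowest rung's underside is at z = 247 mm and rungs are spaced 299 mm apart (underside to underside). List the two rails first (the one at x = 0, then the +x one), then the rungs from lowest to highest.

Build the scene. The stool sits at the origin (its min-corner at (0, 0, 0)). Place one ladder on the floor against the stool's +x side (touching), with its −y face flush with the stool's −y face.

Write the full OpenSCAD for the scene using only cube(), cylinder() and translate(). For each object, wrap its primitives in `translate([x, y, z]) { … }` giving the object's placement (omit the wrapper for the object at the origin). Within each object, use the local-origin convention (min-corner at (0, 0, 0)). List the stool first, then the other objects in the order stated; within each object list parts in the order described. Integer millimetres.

translate([0, 0, 390]) cube([298, 255, 23]);
translate([22, 22, 0]) cylinder(h = 390, r = 22);
translate([276, 22, 0]) cylinder(h = 390, r = 22);
translate([22, 233, 0]) cylinder(h = 390, r = 22);
translate([276, 233, 0]) cylinder(h = 390, r = 22);
translate([298, 0, 0]) {
  cube([54, 53, 1912]);
  translate([323, 0, 0]) cube([54, 53, 1912]);
  translate([54, 0, 247]) cube([269, 53, 32]);
  translate([54, 0, 546]) cube([269, 53, 32]);
  translate([54, 0, 845]) cube([269, 53, 32]);
  translate([54, 0, 1144]) cube([269, 53, 32]);
  translate([54, 0, 1443]) cube([269, 53, 32]);
  translate([54, 0, 1742]) cube([269, 53, 32]);
}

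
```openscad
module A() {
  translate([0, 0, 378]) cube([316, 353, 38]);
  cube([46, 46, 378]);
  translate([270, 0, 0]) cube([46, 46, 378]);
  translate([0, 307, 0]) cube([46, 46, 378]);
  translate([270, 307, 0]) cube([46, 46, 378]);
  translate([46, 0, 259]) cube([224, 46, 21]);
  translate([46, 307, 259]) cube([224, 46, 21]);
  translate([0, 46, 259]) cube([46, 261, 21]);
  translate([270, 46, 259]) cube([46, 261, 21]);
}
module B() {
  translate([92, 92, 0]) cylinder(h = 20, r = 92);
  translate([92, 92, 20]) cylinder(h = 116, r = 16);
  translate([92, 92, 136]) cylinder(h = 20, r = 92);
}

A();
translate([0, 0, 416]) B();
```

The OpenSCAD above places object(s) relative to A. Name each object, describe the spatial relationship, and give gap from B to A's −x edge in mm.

A is a stool. B is a spool. The spool is on top of the stool. The gap from the spool to the stool's −x edge is 0 mm.

The spool's min-x is at 0; the stool's min-x is 0; gap = 0 mm.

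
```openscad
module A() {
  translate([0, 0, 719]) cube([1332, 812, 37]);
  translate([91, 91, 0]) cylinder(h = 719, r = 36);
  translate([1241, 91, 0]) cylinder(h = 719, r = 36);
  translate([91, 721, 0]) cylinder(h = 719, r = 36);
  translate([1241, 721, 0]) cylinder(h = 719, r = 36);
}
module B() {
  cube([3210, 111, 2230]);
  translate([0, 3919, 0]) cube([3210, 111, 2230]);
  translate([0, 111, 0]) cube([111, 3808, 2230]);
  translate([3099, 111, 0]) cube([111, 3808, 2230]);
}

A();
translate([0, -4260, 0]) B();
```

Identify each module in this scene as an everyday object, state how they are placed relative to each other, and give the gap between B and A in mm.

A is a table. B is a house frame. The house frame is on the floor beside the table on its −y side. The gap between the house frame and the table is 230 mm.

The house frame's nearest face is 230 mm from the table's −y face.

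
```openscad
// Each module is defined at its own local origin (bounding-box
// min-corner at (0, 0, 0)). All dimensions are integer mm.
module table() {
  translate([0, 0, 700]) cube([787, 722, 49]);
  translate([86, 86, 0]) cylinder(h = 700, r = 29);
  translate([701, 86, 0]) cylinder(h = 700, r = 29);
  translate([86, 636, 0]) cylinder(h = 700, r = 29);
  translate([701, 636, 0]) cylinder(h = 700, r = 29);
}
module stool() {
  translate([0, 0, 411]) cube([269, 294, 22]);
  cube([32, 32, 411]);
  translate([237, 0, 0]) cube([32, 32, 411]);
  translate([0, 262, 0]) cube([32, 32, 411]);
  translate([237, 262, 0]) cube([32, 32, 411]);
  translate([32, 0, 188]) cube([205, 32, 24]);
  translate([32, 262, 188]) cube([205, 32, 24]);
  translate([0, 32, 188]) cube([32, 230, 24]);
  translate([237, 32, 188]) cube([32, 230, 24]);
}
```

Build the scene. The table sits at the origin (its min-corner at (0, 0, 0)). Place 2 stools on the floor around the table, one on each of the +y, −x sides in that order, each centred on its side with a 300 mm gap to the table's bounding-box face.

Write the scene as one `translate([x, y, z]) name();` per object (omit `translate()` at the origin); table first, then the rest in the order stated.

table();
translate([259, 1022, 0]) stool();
translate([-569, 214, 0]) stool();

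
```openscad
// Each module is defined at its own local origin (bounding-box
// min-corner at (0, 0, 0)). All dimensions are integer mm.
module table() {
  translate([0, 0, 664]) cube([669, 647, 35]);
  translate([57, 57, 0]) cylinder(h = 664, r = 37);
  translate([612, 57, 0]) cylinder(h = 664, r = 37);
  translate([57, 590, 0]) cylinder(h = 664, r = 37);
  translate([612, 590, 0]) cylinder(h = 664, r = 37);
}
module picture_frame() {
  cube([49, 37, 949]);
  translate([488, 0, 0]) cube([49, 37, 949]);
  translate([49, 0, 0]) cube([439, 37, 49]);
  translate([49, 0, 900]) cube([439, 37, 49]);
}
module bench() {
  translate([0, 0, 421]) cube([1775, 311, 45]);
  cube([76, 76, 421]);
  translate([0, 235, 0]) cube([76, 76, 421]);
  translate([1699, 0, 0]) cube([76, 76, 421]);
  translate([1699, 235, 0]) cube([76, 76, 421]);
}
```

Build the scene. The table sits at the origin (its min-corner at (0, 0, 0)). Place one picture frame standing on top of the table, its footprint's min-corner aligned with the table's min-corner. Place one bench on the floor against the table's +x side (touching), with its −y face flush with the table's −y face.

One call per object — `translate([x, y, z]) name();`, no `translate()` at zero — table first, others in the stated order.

table();
translate([0, 0, 699]) picture_frame();
translate([669, 0, 0]) bench();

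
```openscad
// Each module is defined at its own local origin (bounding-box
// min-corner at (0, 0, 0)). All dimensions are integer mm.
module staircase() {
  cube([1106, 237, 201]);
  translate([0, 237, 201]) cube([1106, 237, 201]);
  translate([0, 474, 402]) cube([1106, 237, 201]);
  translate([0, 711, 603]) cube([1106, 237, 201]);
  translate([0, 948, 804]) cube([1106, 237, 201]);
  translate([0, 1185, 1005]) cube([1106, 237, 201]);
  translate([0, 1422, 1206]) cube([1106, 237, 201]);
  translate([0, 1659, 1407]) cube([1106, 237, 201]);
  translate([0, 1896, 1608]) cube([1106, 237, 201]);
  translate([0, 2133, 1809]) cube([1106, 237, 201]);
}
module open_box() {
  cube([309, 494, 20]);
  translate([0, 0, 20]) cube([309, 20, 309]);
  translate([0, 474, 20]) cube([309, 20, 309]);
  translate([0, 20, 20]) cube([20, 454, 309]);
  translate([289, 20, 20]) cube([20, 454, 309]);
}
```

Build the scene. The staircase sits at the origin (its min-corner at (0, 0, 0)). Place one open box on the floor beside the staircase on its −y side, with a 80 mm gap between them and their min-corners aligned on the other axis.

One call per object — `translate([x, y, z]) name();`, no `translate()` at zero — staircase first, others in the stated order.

staircase();
translate([0, -574, 0]) open_box();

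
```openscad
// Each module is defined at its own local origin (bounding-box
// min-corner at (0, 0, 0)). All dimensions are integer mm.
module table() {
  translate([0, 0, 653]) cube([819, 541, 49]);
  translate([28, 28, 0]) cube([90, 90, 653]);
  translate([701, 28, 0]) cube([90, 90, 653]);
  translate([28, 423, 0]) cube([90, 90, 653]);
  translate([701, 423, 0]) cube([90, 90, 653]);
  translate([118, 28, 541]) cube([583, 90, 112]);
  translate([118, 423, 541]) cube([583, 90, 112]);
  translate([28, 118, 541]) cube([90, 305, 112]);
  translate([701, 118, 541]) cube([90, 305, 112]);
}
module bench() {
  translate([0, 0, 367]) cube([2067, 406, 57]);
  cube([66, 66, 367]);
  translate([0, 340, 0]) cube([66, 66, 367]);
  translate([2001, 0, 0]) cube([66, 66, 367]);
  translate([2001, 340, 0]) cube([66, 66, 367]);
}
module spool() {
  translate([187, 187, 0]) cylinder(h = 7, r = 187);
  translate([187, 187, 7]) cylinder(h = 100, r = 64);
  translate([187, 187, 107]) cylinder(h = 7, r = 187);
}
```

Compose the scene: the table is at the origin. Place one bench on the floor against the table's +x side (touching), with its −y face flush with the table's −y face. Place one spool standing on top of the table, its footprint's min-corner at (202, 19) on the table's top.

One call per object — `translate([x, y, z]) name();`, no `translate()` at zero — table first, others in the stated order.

table();
translate([819, 0, 0]) bench();
translate([202, 19, 702]) spool();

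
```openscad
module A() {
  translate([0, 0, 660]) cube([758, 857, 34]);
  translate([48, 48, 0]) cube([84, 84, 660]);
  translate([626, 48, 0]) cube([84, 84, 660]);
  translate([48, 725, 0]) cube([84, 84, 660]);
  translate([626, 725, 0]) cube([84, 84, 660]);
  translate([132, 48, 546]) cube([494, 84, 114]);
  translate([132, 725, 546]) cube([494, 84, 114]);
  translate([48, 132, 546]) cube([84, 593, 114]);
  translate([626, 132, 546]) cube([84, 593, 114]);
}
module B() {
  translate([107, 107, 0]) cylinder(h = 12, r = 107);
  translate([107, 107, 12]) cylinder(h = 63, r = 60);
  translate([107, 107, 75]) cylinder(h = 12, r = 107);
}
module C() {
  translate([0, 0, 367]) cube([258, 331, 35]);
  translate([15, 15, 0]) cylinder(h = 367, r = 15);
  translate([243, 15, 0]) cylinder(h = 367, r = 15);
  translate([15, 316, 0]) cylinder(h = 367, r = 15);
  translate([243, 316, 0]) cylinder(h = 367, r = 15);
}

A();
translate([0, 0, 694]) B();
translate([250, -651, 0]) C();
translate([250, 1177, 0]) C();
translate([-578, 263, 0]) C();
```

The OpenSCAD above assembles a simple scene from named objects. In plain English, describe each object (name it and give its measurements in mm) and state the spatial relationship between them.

A is a rectangular dining table. The top is 758×857×34 mm with its upper surface at z = 694 mm. It stands on four 84×84 mm square legs, each inset 48 mm from the nearest pair of top edges, running from the floor to the underside of the top. Four apron rails, 84 mm thick and 114 mm tall, run between adjacent legs with their top edges flush with the underside of the top and their outer faces flush with the legs' outer faces.

B is a spool: two coaxial disc flanges of radius 107 mm and thickness 12 mm, joined by a core cylinder of radius 60 mm and height 63 mm. The lower flange rests on z = 0 and the three cylinders share a vertical axis.

C is a four-legged stool. The seat is 258×331 mm, 35 mm thick, top at z = 402 mm. It stands on four round legs, each 30 mm in diameter, from z = 0 to the seat underside, each leg's axis is inset half a diameter from the nearest pair of seat edges (so the leg's bounding box is flush with the corner).

The spool is on top of the table. Three stools sit around the table at the −y, +y, −x sides.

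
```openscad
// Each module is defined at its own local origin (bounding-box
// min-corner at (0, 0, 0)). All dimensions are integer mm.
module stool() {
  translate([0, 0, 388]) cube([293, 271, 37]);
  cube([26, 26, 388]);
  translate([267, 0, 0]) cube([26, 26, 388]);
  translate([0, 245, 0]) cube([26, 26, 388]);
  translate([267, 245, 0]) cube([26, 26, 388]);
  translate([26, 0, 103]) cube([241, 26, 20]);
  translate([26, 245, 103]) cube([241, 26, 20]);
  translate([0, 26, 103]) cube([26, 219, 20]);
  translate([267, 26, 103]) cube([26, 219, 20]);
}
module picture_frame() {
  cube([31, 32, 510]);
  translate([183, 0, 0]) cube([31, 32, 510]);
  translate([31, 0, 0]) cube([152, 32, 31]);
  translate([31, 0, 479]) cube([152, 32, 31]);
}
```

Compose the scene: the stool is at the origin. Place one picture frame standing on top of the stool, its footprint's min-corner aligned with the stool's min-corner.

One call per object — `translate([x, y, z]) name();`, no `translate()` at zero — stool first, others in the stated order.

stool();
translate([0, 0, 425]) picture_frame();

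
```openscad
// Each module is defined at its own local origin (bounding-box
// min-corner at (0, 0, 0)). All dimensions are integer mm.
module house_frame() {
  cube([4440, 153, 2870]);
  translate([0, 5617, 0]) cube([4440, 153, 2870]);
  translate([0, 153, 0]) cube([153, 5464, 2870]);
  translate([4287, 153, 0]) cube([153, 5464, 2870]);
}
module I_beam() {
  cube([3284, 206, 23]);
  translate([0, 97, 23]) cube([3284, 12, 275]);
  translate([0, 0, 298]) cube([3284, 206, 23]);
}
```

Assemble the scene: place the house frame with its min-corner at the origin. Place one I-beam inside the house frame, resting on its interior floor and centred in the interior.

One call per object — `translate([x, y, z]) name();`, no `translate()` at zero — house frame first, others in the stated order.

house_frame();
translate([578, 2782, 0]) I_beam();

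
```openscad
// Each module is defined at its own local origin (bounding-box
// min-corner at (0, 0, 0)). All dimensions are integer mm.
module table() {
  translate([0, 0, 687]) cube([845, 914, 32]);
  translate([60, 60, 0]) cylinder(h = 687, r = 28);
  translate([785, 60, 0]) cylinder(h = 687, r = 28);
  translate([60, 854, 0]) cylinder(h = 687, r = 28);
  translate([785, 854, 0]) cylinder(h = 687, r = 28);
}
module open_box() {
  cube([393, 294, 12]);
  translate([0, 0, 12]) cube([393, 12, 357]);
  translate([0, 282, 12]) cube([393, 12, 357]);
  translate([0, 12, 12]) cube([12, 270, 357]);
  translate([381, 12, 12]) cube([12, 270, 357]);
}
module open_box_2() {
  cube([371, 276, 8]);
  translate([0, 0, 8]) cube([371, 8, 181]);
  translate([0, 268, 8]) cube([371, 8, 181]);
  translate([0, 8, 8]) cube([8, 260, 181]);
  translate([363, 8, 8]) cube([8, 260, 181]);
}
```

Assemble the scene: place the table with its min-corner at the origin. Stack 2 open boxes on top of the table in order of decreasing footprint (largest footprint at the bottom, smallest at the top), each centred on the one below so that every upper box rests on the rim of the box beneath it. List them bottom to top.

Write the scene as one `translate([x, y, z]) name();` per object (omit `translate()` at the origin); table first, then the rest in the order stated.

table();
translate([226, 310, 719]) open_box();
translate([237, 319, 1088]) open_box_2();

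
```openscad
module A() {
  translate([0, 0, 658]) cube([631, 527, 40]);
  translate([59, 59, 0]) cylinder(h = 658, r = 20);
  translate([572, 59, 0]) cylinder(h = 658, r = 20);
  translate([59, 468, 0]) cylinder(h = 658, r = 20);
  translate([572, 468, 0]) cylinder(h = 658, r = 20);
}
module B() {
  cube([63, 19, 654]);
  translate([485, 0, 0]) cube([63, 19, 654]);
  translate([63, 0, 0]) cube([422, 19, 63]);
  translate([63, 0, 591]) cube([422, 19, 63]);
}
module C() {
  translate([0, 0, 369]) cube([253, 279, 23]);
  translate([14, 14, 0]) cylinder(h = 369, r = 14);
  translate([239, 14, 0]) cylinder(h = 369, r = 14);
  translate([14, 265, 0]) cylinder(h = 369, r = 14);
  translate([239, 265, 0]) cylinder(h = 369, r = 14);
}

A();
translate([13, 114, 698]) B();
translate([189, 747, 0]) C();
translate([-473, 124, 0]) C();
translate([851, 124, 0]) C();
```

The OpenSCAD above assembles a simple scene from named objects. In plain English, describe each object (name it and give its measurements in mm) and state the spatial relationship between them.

A is a table with a 631×527 mm rectangular top, 40 mm thick, top surface at z = 698 mm, supported by four round legs of 40 mm diameter, each leg's bounding box inset 39 mm from the nearest pair of top edges, running from the floor.

B is a rectangular picture frame lying in the x–z plane (depth along y). The opening is 422 mm wide (x) by 528 mm tall (z), surrounded by a border 63 mm wide on all four sides. The frame is 19 mm deep and is made of two full-height vertical stiles with two horizontal rails fitted between them.

C is a simple wooden stool: a rectangular seat 253 mm (x) by 279 mm (y), 23 mm thick, top face at z = 392 mm, on four round legs, each 28 mm in diameter. The legs rest on z = 0, each leg's axis is inset half a diameter from the nearest pair of seat edges (so the leg's bounding box is flush with the corner).

The picture frame is on top of the table. Three stools sit around the table at the +y, −x, +x sides.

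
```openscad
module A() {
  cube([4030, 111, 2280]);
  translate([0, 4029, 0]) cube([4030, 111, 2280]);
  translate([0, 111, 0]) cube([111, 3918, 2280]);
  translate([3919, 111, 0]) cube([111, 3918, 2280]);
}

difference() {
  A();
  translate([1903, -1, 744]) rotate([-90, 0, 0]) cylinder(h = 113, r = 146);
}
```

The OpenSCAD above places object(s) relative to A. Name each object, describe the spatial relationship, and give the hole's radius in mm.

The subtracted cylinder has r = 146 mm.

A is a house frame. The house frame has a circular hole through its front wall. The hole's radius is 146 mm.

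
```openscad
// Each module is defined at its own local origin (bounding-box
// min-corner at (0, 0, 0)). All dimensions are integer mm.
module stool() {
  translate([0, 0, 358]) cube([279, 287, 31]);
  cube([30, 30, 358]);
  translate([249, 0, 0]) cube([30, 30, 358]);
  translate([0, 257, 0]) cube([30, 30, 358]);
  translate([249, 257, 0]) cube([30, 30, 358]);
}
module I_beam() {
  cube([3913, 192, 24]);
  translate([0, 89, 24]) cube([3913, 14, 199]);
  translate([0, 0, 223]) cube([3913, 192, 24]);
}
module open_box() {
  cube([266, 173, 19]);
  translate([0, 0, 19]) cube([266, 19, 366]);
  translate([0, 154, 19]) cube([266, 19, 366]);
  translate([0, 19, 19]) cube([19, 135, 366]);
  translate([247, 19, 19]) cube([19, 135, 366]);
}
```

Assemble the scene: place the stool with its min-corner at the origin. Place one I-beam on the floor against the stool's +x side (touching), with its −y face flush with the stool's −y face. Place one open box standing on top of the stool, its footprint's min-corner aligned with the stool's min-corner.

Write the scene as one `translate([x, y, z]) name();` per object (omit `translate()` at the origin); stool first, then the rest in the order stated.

stool();
translate([279, 0, 0]) I_beam();
translate([0, 0, 389]) open_box();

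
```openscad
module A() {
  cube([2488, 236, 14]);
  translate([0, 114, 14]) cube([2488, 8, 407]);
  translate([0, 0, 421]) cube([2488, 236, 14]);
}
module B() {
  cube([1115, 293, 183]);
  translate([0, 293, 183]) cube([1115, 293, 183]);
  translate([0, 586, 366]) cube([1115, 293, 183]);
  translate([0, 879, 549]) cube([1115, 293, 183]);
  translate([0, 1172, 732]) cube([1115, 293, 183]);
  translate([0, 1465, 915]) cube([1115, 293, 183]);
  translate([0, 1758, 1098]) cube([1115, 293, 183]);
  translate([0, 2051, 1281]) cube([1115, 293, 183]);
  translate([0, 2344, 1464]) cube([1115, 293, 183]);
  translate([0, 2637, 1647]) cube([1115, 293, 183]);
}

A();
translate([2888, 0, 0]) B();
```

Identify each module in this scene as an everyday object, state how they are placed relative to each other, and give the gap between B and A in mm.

A is an I-beam. B is a staircase. The staircase is on the floor beside the I-beam on its +x side. The gap between the staircase and the I-beam is 400 mm.

The staircase's nearest face is 400 mm from the I-beam's +x face.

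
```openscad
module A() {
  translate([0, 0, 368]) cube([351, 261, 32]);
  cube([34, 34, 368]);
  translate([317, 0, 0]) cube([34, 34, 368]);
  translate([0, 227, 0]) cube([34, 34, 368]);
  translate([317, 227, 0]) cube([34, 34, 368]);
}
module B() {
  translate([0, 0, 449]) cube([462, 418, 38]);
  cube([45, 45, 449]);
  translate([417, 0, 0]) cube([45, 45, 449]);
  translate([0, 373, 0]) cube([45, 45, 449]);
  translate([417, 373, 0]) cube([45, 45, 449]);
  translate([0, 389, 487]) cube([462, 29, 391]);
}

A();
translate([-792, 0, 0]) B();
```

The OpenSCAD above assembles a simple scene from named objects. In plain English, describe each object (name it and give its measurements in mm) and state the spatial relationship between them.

A is a simple wooden stool: a rectangular seat 351 mm (x) by 261 mm (y), 32 mm thick, top face at z = 400 mm, on four square legs, each 34×34 mm in cross-section. The legs rest on z = 0, each flush with a corner of the seat.

B is a chair: 462×418 mm seat, 38 mm thick, top at z = 487 mm, on four 45 mm square corner legs flush with the seat edges. A 29 mm thick backrest slab spans the full seat width, extending 391 mm above the seat top, its back face flush with the seat's +y edge.

The chair is on the floor beside the stool on its −x side.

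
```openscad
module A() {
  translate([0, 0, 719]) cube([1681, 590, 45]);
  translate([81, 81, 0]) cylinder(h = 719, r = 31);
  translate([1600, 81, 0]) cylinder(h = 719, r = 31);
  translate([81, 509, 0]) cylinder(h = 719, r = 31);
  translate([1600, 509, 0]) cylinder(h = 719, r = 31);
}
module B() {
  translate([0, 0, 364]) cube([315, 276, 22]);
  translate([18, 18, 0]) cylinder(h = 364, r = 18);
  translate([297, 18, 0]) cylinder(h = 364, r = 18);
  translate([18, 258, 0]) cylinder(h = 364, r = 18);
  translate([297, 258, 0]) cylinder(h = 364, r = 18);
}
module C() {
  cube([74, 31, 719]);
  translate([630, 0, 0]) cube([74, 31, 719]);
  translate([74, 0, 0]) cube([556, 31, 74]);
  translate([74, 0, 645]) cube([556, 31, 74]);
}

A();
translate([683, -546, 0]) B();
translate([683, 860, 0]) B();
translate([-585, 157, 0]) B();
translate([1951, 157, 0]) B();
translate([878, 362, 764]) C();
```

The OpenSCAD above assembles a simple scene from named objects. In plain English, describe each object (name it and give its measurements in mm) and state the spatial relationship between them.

A is a table with a 1681×590 mm rectangular top, 45 mm thick, top surface at z = 764 mm, supported by four round legs of 62 mm diameter, each leg's bounding box inset 50 mm from the nearest pair of top edges, running from the floor.

B is a simple wooden stool: a rectangular seat 315 mm (x) by 276 mm (y), 22 mm thick, top face at z = 386 mm, on four round legs, each 36 mm in diameter. The legs rest on z = 0, each leg's axis is inset half a diameter from the nearest pair of seat edges (so the leg's bounding box is flush with the corner).

C is a picture frame with a 556×571 mm rectangular opening (x by z) and a uniform 74 mm border on every side. Frame depth is 31 mm along y. It is built from two vertical stiles running the full outside height and two horizontal rails spanning the gap between the stiles.

Four stools sit around the table at the −y, +y, −x, +x sides. The picture frame is on top of the table.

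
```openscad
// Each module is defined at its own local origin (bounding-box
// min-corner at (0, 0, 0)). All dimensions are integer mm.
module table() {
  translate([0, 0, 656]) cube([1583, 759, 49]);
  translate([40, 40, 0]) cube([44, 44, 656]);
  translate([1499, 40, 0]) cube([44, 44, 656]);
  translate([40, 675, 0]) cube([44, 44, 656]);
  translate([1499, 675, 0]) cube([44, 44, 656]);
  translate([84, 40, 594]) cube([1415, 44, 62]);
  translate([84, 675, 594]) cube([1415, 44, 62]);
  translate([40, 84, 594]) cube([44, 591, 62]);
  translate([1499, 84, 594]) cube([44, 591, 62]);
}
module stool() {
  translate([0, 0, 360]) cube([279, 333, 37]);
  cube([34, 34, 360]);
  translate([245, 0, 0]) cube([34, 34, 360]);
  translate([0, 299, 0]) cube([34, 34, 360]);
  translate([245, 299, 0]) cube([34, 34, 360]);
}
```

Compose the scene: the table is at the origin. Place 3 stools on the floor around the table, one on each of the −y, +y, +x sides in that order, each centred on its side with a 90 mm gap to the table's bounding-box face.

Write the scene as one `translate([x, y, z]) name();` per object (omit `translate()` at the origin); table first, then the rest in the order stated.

table();
translate([652, -423, 0]) stool();
translate([652, 849, 0]) stool();
translate([1673, 213, 0]) stool();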